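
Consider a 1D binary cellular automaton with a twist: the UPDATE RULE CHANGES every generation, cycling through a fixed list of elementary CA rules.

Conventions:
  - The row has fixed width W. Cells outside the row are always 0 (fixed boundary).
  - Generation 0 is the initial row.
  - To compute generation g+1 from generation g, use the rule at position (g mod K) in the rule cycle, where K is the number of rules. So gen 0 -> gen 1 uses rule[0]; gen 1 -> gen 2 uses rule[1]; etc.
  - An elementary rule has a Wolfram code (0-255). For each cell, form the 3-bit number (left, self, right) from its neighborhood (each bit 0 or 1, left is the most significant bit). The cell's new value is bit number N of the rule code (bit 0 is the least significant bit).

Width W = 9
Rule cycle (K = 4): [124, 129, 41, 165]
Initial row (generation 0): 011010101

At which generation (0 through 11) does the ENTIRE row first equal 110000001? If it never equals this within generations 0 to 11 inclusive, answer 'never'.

Gen 0: 011010101
Gen 1 (rule 124): 011111111
Gen 2 (rule 129): 001111110
Gen 3 (rule 41): 101000000
Gen 4 (rule 165): 111011111
Gen 5 (rule 124): 101110001
Gen 6 (rule 129): 000100100
Gen 7 (rule 41): 110000001
Gen 8 (rule 165): 000111101
Gen 9 (rule 124): 000100111
Gen 10 (rule 129): 110000010
Gen 11 (rule 41): 100111000

Answer: 7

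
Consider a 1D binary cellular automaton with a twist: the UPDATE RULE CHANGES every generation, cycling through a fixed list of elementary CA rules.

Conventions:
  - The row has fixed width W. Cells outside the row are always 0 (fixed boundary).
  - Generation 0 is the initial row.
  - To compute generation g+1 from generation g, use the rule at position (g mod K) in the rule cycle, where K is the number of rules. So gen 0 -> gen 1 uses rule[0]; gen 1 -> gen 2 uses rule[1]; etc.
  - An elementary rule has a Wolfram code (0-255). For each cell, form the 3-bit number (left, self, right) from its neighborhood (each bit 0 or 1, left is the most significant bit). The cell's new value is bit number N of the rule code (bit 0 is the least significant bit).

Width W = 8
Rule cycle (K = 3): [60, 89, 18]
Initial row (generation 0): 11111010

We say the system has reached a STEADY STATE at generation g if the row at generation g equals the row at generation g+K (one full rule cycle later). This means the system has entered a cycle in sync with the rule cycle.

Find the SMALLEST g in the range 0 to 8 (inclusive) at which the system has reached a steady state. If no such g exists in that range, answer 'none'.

Gen 0: 11111010
Gen 1 (rule 60): 10000111
Gen 2 (rule 89): 01110101
Gen 3 (rule 18): 10000000
Gen 4 (rule 60): 11000000
Gen 5 (rule 89): 11111111
Gen 6 (rule 18): 00000000
Gen 7 (rule 60): 00000000
Gen 8 (rule 89): 11111111
Gen 9 (rule 18): 00000000
Gen 10 (rule 60): 00000000
Gen 11 (rule 89): 11111111

Answer: 5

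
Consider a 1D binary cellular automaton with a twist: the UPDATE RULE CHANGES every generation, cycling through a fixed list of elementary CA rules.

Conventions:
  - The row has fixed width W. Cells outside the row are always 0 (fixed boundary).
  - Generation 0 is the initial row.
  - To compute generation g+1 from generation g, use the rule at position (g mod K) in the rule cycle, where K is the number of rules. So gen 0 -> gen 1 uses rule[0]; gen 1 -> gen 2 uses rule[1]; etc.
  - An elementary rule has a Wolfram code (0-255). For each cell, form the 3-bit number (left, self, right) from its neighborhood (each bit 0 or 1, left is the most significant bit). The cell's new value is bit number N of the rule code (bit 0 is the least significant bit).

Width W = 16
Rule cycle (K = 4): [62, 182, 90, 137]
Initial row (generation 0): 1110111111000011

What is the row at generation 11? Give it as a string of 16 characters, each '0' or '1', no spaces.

Answer: 0110100110111011

Derivation:
Gen 0: 1110111111000011
Gen 1 (rule 62): 1001100000100110
Gen 2 (rule 182): 1110010001111001
Gen 3 (rule 90): 1011101011001110
Gen 4 (rule 137): 0011000010001100
Gen 5 (rule 62): 0110100111011010
Gen 6 (rule 182): 1001111010100111
Gen 7 (rule 90): 0111001000011101
Gen 8 (rule 137): 0110000011011000
Gen 9 (rule 62): 1101000110110100
Gen 10 (rule 182): 0011101001001110
Gen 11 (rule 90): 0110100110111011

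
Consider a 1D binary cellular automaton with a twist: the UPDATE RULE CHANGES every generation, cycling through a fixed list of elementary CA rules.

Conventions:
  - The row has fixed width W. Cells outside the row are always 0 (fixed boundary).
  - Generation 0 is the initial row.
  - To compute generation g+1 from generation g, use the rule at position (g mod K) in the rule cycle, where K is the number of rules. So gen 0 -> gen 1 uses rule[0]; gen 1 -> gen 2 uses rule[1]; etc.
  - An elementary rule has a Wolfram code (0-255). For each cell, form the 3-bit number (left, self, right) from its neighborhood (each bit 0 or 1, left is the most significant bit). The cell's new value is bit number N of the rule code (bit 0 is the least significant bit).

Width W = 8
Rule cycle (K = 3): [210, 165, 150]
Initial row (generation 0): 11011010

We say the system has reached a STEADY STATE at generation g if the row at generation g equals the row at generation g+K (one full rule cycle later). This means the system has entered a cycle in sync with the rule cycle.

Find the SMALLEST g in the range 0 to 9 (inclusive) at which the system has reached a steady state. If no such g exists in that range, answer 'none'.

Answer: none

Derivation:
Gen 0: 11011010
Gen 1 (rule 210): 01001001
Gen 2 (rule 165): 01001001
Gen 3 (rule 150): 11111111
Gen 4 (rule 210): 01111111
Gen 5 (rule 165): 00111110
Gen 6 (rule 150): 01011101
Gen 7 (rule 210): 10001100
Gen 8 (rule 165): 10100001
Gen 9 (rule 150): 10110011
Gen 10 (rule 210): 00011101
Gen 11 (rule 165): 11001011
Gen 12 (rule 150): 00111000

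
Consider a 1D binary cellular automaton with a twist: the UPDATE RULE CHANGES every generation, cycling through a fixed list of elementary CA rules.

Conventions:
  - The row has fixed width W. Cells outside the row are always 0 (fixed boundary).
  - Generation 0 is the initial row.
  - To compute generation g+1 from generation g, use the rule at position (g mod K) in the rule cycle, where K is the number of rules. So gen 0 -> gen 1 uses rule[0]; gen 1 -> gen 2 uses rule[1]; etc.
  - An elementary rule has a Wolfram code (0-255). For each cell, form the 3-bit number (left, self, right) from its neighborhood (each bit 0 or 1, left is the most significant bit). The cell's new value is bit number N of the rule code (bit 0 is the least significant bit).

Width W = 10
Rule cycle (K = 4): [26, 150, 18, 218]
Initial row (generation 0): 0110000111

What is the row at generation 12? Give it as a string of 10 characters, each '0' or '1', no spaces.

Answer: 1010001010

Derivation:
Gen 0: 0110000111
Gen 1 (rule 26): 1101001100
Gen 2 (rule 150): 0001110010
Gen 3 (rule 18): 0010001101
Gen 4 (rule 218): 0101011100
Gen 5 (rule 26): 1000010010
Gen 6 (rule 150): 1100111111
Gen 7 (rule 18): 0011000000
Gen 8 (rule 218): 0111100000
Gen 9 (rule 26): 1100010000
Gen 10 (rule 150): 0010111000
Gen 11 (rule 18): 0100000100
Gen 12 (rule 218): 1010001010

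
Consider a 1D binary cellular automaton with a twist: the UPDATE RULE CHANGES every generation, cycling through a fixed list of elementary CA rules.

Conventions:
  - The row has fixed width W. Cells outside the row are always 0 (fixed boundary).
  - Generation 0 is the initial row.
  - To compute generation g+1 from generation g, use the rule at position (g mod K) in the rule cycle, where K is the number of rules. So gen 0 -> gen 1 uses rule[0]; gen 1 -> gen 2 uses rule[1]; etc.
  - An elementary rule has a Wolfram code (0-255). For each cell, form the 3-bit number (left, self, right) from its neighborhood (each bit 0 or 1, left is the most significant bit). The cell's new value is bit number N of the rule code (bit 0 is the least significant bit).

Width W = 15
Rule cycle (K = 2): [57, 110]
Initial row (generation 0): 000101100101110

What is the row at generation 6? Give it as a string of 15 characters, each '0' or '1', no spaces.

Answer: 100111110111011

Derivation:
Gen 0: 000101100101110
Gen 1 (rule 57): 110011010011001
Gen 2 (rule 110): 110111110111011
Gen 3 (rule 57): 101100001100110
Gen 4 (rule 110): 111100011101110
Gen 5 (rule 57): 100011010011001
Gen 6 (rule 110): 100111110111011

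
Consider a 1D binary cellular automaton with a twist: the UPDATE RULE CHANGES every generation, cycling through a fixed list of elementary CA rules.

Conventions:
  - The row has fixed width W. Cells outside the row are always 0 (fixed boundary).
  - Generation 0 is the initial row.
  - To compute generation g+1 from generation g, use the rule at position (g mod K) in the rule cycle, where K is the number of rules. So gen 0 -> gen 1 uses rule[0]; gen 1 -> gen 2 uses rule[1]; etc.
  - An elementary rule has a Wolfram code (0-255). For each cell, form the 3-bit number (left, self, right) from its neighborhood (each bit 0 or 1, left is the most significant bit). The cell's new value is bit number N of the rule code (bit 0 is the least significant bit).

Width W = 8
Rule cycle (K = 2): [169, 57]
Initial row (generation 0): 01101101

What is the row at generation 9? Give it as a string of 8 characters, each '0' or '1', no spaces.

Answer: 11000010

Derivation:
Gen 0: 01101101
Gen 1 (rule 169): 01011010
Gen 2 (rule 57): 00110101
Gen 3 (rule 169): 10101010
Gen 4 (rule 57): 01010101
Gen 5 (rule 169): 00101010
Gen 6 (rule 57): 10010101
Gen 7 (rule 169): 00001010
Gen 8 (rule 57): 11100101
Gen 9 (rule 169): 11000010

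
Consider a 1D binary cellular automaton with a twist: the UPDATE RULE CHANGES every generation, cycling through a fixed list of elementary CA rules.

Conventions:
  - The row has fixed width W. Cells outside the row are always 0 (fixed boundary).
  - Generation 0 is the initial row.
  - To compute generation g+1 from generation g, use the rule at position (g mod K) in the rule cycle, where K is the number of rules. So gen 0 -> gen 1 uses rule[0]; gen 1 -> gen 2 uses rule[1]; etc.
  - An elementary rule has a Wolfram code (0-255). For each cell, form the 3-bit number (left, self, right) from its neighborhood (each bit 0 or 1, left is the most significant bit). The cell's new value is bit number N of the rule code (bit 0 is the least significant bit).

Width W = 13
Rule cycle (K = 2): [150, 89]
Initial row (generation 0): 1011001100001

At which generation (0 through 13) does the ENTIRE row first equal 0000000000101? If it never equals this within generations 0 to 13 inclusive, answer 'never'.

Answer: never

Derivation:
Gen 0: 1011001100001
Gen 1 (rule 150): 1000110010011
Gen 2 (rule 89): 0110111001011
Gen 3 (rule 150): 1000010111000
Gen 4 (rule 89): 0111000101111
Gen 5 (rule 150): 1010101100110
Gen 6 (rule 89): 0000001110111
Gen 7 (rule 150): 0000010100010
Gen 8 (rule 89): 1111000011001
Gen 9 (rule 150): 0110100100111
Gen 10 (rule 89): 0110010010101
Gen 11 (rule 150): 1001111110101
Gen 12 (rule 89): 0101000010000
Gen 13 (rule 150): 1101100111000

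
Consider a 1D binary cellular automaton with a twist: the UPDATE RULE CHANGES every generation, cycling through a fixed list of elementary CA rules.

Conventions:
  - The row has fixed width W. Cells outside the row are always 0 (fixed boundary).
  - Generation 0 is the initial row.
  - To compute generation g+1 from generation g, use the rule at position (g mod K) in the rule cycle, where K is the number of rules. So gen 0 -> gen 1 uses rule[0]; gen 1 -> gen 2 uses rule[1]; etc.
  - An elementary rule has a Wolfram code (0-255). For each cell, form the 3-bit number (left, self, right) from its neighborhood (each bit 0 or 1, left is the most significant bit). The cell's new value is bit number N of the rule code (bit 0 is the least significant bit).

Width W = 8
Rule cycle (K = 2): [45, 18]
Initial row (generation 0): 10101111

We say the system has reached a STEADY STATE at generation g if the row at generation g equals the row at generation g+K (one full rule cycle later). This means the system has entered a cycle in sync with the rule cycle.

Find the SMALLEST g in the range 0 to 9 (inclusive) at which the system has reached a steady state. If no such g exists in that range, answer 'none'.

Answer: 4

Derivation:
Gen 0: 10101111
Gen 1 (rule 45): 11111000
Gen 2 (rule 18): 00000100
Gen 3 (rule 45): 11110101
Gen 4 (rule 18): 00000000
Gen 5 (rule 45): 11111111
Gen 6 (rule 18): 00000000
Gen 7 (rule 45): 11111111
Gen 8 (rule 18): 00000000
Gen 9 (rule 45): 11111111
Gen 10 (rule 18): 00000000
Gen 11 (rule 45): 11111111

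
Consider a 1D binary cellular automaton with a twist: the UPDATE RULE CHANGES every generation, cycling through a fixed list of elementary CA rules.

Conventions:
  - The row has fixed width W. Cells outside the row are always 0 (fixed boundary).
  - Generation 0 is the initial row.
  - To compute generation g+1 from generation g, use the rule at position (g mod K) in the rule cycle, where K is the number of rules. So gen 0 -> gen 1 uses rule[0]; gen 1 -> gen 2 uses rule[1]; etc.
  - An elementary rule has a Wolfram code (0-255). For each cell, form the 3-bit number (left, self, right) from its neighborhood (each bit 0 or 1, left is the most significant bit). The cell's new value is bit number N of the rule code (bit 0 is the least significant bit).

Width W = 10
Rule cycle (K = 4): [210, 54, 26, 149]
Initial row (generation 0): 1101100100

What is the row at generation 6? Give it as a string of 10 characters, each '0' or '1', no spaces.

Gen 0: 1101100100
Gen 1 (rule 210): 0100111010
Gen 2 (rule 54): 1111000111
Gen 3 (rule 26): 1000101100
Gen 4 (rule 149): 1110100011
Gen 5 (rule 210): 0110010101
Gen 6 (rule 54): 1001111111

Answer: 1001111111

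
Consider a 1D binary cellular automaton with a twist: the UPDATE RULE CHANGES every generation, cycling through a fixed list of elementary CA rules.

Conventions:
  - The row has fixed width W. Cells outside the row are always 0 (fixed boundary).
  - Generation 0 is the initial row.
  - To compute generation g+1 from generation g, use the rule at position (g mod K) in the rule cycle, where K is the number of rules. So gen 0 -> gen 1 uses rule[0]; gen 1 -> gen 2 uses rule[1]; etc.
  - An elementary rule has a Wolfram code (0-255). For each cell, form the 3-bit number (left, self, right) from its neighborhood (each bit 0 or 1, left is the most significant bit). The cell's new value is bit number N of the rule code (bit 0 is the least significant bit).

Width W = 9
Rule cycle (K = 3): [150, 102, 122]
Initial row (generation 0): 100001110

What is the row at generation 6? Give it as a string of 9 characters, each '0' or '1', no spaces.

Answer: 011111010

Derivation:
Gen 0: 100001110
Gen 1 (rule 150): 110010101
Gen 2 (rule 102): 010111111
Gen 3 (rule 122): 101100001
Gen 4 (rule 150): 100010011
Gen 5 (rule 102): 100110101
Gen 6 (rule 122): 011111010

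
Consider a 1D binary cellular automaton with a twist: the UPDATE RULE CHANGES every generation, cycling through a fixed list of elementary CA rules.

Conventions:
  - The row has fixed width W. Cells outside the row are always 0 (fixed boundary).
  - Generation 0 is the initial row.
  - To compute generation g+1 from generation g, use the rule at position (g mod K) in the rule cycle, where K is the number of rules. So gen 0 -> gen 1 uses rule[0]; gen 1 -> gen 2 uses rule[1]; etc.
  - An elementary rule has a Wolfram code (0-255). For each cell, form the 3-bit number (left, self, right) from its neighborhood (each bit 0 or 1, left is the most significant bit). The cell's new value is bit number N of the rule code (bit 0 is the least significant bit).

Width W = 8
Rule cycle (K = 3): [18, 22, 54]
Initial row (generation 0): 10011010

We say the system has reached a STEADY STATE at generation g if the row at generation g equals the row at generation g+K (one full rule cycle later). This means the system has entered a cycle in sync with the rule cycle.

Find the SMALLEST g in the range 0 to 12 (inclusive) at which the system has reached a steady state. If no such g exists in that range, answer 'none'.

Answer: none

Derivation:
Gen 0: 10011010
Gen 1 (rule 18): 01100001
Gen 2 (rule 22): 10010011
Gen 3 (rule 54): 11111100
Gen 4 (rule 18): 00000010
Gen 5 (rule 22): 00000111
Gen 6 (rule 54): 00001000
Gen 7 (rule 18): 00010100
Gen 8 (rule 22): 00110110
Gen 9 (rule 54): 01001001
Gen 10 (rule 18): 10110110
Gen 11 (rule 22): 10000001
Gen 12 (rule 54): 11000011
Gen 13 (rule 18): 00100100
Gen 14 (rule 22): 01111110
Gen 15 (rule 54): 10000001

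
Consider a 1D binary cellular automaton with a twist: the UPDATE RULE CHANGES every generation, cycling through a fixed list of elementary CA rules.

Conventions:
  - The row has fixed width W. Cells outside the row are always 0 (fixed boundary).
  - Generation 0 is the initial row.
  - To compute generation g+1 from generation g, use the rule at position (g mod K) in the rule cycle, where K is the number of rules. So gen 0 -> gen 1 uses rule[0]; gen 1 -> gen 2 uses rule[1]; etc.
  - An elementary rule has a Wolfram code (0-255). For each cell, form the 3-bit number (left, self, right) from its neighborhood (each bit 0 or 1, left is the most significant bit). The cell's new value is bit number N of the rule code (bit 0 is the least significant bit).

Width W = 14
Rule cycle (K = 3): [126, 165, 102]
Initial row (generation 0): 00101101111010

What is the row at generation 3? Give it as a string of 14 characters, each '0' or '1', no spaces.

Answer: 01000010001010

Derivation:
Gen 0: 00101101111010
Gen 1 (rule 126): 01111111001111
Gen 2 (rule 165): 00111110000110
Gen 3 (rule 102): 01000010001010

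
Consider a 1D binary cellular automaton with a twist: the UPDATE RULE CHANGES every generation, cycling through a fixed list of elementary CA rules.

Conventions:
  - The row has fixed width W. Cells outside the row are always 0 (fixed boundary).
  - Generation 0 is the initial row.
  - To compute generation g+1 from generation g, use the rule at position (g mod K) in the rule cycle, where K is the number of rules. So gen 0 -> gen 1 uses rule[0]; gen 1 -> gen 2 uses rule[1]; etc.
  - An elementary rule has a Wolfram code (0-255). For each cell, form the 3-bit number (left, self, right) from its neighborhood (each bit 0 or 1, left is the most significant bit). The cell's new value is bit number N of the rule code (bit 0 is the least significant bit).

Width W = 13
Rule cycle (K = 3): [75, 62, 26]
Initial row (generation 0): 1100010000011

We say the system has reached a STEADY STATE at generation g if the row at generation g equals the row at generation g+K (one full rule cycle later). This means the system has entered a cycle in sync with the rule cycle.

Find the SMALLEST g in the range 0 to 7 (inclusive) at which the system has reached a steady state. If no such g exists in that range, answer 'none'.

Answer: none

Derivation:
Gen 0: 1100010000011
Gen 1 (rule 75): 1101100111111
Gen 2 (rule 62): 1011011100000
Gen 3 (rule 26): 0010010010000
Gen 4 (rule 75): 1100100100111
Gen 5 (rule 62): 1011111111100
Gen 6 (rule 26): 0010000000010
Gen 7 (rule 75): 1100111111100
Gen 8 (rule 62): 1011100000010
Gen 9 (rule 26): 0010010000101
Gen 10 (rule 75): 1100100111000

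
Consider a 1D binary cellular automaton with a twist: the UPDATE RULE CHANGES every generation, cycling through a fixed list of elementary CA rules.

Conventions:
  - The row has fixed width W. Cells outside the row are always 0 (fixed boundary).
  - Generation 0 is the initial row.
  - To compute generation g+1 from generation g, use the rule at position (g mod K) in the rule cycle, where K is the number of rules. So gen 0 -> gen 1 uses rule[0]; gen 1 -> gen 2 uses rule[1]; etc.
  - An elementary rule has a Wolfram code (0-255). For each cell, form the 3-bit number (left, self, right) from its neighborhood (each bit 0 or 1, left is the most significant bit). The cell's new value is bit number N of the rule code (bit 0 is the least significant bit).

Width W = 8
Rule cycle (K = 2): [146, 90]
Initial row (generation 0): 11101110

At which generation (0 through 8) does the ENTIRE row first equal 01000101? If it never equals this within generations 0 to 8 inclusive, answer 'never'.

Gen 0: 11101110
Gen 1 (rule 146): 01000101
Gen 2 (rule 90): 10101000
Gen 3 (rule 146): 00000100
Gen 4 (rule 90): 00001010
Gen 5 (rule 146): 00010001
Gen 6 (rule 90): 00101010
Gen 7 (rule 146): 01000001
Gen 8 (rule 90): 10100010

Answer: 1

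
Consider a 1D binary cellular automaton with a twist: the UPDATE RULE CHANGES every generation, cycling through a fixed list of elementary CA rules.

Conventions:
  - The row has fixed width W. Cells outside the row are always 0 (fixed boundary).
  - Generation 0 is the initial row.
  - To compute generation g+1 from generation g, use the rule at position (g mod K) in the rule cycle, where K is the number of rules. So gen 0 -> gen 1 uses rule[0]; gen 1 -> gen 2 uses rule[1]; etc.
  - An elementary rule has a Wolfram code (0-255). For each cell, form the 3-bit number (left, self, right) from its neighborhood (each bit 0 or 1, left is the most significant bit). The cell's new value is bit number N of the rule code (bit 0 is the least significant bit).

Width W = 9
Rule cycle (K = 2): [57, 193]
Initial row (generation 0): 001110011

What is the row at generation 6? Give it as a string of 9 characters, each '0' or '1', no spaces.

Answer: 000111111

Derivation:
Gen 0: 001110011
Gen 1 (rule 57): 101001010
Gen 2 (rule 193): 000000000
Gen 3 (rule 57): 111111111
Gen 4 (rule 193): 011111111
Gen 5 (rule 57): 010000000
Gen 6 (rule 193): 000111111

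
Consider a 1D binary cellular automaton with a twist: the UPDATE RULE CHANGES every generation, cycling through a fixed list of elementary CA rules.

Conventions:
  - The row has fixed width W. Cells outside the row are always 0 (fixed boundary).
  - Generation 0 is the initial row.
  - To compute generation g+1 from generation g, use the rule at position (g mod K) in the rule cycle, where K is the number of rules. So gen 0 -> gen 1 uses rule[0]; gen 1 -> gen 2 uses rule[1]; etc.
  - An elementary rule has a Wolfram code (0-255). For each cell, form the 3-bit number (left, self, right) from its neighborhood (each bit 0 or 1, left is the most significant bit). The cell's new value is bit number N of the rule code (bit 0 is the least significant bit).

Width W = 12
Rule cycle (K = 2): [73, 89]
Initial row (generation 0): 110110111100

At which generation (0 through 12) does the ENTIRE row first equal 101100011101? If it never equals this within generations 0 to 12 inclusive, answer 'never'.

Answer: never

Derivation:
Gen 0: 110110111100
Gen 1 (rule 73): 110110100101
Gen 2 (rule 89): 110110010000
Gen 3 (rule 73): 110110000111
Gen 4 (rule 89): 110111110101
Gen 5 (rule 73): 110100010000
Gen 6 (rule 89): 110011001111
Gen 7 (rule 73): 110011001001
Gen 8 (rule 89): 111011100100
Gen 9 (rule 73): 101010100001
Gen 10 (rule 89): 000000011100
Gen 11 (rule 73): 111111010101
Gen 12 (rule 89): 100001000000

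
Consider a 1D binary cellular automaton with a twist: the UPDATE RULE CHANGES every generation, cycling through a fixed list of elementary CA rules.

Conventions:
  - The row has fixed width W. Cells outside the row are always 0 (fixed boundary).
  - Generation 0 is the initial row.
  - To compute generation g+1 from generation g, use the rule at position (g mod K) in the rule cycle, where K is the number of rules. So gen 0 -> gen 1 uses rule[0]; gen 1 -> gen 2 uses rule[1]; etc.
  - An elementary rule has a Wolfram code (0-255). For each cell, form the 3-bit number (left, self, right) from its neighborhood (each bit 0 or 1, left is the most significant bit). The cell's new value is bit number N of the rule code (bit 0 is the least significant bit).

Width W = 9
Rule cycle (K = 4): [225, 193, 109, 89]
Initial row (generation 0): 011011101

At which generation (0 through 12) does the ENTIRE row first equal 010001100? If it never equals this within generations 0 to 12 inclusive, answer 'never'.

Answer: 8

Derivation:
Gen 0: 011011101
Gen 1 (rule 225): 001101110
Gen 2 (rule 193): 100100110
Gen 3 (rule 109): 100100110
Gen 4 (rule 89): 010010111
Gen 5 (rule 225): 000001011
Gen 6 (rule 193): 111100001
Gen 7 (rule 109): 100101101
Gen 8 (rule 89): 010001100
Gen 9 (rule 225): 000100101
Gen 10 (rule 193): 110000000
Gen 11 (rule 109): 110111111
Gen 12 (rule 89): 110100001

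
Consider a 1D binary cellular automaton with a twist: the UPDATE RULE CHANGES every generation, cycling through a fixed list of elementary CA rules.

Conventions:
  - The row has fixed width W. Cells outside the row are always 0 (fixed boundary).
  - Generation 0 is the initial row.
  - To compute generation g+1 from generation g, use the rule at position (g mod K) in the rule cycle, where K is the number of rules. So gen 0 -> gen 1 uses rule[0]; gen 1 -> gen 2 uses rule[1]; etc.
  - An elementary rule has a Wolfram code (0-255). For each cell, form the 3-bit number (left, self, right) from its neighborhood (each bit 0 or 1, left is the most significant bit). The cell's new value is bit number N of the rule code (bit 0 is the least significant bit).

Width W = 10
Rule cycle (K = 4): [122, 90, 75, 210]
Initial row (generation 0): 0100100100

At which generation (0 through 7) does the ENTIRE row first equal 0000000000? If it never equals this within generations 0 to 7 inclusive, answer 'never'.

Gen 0: 0100100100
Gen 1 (rule 122): 1011011010
Gen 2 (rule 90): 0011011001
Gen 3 (rule 75): 1111011010
Gen 4 (rule 210): 0111001001
Gen 5 (rule 122): 1101110110
Gen 6 (rule 90): 1101010111
Gen 7 (rule 75): 1100000101

Answer: never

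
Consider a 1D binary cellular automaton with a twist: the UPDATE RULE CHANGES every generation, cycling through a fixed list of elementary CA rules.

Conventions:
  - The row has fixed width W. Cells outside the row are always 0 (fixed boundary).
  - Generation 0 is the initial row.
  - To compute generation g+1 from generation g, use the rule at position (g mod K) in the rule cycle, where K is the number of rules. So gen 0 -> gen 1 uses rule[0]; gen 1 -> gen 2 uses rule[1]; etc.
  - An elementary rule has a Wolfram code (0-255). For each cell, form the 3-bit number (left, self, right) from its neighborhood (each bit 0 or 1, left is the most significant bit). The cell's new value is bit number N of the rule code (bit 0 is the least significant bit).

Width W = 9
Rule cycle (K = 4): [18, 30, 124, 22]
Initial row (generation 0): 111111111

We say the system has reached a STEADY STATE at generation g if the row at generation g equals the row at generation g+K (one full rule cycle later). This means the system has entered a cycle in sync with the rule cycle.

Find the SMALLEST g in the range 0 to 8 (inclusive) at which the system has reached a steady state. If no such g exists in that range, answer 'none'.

Answer: 1

Derivation:
Gen 0: 111111111
Gen 1 (rule 18): 000000000
Gen 2 (rule 30): 000000000
Gen 3 (rule 124): 000000000
Gen 4 (rule 22): 000000000
Gen 5 (rule 18): 000000000
Gen 6 (rule 30): 000000000
Gen 7 (rule 124): 000000000
Gen 8 (rule 22): 000000000
Gen 9 (rule 18): 000000000
Gen 10 (rule 30): 000000000
Gen 11 (rule 124): 000000000
Gen 12 (rule 22): 000000000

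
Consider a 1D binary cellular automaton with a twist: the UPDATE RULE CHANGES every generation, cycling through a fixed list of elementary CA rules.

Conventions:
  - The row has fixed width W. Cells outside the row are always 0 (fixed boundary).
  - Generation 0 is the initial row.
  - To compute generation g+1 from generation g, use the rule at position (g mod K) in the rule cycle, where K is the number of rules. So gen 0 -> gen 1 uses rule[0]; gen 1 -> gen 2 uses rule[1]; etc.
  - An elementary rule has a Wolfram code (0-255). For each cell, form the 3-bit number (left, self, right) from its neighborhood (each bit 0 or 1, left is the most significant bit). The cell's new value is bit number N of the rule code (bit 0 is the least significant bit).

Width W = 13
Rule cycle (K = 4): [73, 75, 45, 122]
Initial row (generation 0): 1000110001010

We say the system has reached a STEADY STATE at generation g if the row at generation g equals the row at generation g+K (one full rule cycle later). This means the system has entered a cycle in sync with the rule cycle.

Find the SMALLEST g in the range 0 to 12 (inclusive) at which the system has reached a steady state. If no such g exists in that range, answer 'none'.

Gen 0: 1000110001010
Gen 1 (rule 73): 0010110100000
Gen 2 (rule 75): 1100110001111
Gen 3 (rule 45): 1000100101000
Gen 4 (rule 122): 0101011010100
Gen 5 (rule 73): 0000011000001
Gen 6 (rule 75): 1111111011110
Gen 7 (rule 45): 1000000110000
Gen 8 (rule 122): 0100001111000
Gen 9 (rule 73): 0001101001011
Gen 10 (rule 75): 1111100010011
Gen 11 (rule 45): 1000001010010
Gen 12 (rule 122): 0100010101101
Gen 13 (rule 73): 0001000001100
Gen 14 (rule 75): 1110011111101
Gen 15 (rule 45): 1000010000011
Gen 16 (rule 122): 0100101000111

Answer: none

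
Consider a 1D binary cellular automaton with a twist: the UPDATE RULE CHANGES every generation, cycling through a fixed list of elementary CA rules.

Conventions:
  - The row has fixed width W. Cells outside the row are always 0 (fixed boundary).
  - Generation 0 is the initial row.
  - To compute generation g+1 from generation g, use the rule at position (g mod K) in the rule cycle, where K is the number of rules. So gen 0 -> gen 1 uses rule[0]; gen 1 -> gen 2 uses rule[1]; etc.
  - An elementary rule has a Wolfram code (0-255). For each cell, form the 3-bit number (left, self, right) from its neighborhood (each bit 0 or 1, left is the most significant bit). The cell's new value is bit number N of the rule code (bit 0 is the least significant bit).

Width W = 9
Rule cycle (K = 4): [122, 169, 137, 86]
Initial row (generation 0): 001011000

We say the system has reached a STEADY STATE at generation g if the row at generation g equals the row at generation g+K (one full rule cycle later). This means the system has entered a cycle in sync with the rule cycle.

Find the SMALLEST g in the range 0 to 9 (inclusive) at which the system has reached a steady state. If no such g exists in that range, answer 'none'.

Gen 0: 001011000
Gen 1 (rule 122): 010111100
Gen 2 (rule 169): 001111001
Gen 3 (rule 137): 101110000
Gen 4 (rule 86): 100011000
Gen 5 (rule 122): 010111100
Gen 6 (rule 169): 001111001
Gen 7 (rule 137): 101110000
Gen 8 (rule 86): 100011000
Gen 9 (rule 122): 010111100
Gen 10 (rule 169): 001111001
Gen 11 (rule 137): 101110000
Gen 12 (rule 86): 100011000
Gen 13 (rule 122): 010111100

Answer: 1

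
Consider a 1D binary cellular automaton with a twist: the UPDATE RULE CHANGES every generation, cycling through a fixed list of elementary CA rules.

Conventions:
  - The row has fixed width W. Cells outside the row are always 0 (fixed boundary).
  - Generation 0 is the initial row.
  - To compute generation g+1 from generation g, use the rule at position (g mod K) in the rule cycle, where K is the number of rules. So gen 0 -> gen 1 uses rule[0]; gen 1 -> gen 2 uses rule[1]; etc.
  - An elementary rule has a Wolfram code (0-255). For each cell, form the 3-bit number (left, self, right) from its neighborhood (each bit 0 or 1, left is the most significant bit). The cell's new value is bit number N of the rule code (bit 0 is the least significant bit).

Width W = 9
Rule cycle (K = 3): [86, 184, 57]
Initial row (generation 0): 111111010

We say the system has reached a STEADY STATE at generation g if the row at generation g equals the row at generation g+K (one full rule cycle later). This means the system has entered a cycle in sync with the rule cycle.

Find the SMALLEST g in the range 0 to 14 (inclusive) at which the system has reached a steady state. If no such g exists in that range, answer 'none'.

Answer: none

Derivation:
Gen 0: 111111010
Gen 1 (rule 86): 000001011
Gen 2 (rule 184): 000000110
Gen 3 (rule 57): 111110101
Gen 4 (rule 86): 000010101
Gen 5 (rule 184): 000001010
Gen 6 (rule 57): 111100101
Gen 7 (rule 86): 000111101
Gen 8 (rule 184): 000111010
Gen 9 (rule 57): 110100101
Gen 10 (rule 86): 010111101
Gen 11 (rule 184): 001111010
Gen 12 (rule 57): 101000101
Gen 13 (rule 86): 101101101
Gen 14 (rule 184): 011011010
Gen 15 (rule 57): 010110101
Gen 16 (rule 86): 110010101
Gen 17 (rule 184): 101001010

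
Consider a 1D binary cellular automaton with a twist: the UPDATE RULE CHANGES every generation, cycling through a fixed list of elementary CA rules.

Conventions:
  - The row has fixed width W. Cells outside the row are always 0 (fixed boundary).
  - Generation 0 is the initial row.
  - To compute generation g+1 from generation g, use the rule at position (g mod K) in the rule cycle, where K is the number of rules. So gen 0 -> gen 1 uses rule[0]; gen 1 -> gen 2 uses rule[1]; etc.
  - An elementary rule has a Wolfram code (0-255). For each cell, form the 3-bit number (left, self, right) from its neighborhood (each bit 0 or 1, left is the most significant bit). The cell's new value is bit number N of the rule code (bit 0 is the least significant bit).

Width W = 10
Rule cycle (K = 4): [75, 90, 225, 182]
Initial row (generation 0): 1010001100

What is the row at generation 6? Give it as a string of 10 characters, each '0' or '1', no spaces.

Answer: 1011100101

Derivation:
Gen 0: 1010001100
Gen 1 (rule 75): 0000111101
Gen 2 (rule 90): 0001100100
Gen 3 (rule 225): 1100100001
Gen 4 (rule 182): 0011110011
Gen 5 (rule 75): 1110010111
Gen 6 (rule 90): 1011100101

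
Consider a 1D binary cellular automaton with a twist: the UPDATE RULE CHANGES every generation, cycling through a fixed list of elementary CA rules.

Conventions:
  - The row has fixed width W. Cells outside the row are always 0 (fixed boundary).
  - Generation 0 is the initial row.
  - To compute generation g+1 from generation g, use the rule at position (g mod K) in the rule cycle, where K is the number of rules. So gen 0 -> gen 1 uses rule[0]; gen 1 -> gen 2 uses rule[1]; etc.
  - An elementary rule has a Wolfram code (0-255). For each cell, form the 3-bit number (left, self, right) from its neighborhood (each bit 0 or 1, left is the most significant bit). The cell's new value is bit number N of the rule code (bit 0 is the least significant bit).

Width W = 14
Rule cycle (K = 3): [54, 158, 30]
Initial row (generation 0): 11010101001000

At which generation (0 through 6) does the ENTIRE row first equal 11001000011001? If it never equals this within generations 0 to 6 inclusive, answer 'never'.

Gen 0: 11010101001000
Gen 1 (rule 54): 00111111111100
Gen 2 (rule 158): 01111111111010
Gen 3 (rule 30): 11000000000011
Gen 4 (rule 54): 00100000000100
Gen 5 (rule 158): 01110000001110
Gen 6 (rule 30): 11001000011001

Answer: 6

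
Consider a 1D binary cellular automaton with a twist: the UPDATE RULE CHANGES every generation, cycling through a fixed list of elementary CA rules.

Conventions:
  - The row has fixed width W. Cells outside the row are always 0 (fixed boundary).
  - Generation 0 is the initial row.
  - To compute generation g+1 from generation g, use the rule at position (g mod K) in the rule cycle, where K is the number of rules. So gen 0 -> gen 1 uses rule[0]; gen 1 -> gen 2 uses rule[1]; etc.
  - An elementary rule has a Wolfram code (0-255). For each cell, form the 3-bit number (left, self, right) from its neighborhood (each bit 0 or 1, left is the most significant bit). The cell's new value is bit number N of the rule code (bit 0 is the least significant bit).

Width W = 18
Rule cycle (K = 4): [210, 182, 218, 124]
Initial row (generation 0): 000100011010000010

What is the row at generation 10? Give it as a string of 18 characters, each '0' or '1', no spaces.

Gen 0: 000100011010000010
Gen 1 (rule 210): 001010101001000101
Gen 2 (rule 182): 011111111111101111
Gen 3 (rule 218): 111111111111101111
Gen 4 (rule 124): 100000000000111001
Gen 5 (rule 210): 010000000001011110
Gen 6 (rule 182): 111000000011101101
Gen 7 (rule 218): 111100000111101100
Gen 8 (rule 124): 100110000100111110
Gen 9 (rule 210): 011011001011011111
Gen 10 (rule 182): 100100111100101110

Answer: 100100111100101110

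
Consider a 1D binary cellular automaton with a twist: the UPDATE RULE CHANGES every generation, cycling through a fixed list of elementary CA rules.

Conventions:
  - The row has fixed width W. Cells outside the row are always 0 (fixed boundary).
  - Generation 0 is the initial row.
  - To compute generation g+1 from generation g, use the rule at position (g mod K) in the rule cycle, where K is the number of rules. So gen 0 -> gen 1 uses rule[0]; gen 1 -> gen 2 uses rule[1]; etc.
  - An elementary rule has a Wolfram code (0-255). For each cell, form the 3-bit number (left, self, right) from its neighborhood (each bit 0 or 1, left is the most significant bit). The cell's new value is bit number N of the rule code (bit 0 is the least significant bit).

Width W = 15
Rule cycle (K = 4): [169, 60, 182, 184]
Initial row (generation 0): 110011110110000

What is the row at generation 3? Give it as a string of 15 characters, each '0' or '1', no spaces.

Answer: 001111100111110

Derivation:
Gen 0: 110011110110000
Gen 1 (rule 169): 100011101100111
Gen 2 (rule 60): 110010011010100
Gen 3 (rule 182): 001111100111110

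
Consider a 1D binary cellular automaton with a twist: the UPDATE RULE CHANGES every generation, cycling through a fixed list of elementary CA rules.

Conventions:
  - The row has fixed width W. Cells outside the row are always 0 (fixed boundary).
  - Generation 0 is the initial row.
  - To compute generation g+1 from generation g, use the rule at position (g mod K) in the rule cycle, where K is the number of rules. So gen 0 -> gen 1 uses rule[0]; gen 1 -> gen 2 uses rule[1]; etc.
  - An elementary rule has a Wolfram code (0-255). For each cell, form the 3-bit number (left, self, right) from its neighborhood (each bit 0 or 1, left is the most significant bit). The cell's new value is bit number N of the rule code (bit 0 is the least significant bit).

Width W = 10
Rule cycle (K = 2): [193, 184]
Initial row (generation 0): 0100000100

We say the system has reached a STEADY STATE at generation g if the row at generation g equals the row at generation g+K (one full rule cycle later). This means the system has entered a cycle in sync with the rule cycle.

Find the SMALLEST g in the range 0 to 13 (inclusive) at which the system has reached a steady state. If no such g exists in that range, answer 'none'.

Gen 0: 0100000100
Gen 1 (rule 193): 0001110001
Gen 2 (rule 184): 0001101000
Gen 3 (rule 193): 1100100011
Gen 4 (rule 184): 1010010010
Gen 5 (rule 193): 0000000000
Gen 6 (rule 184): 0000000000
Gen 7 (rule 193): 1111111111
Gen 8 (rule 184): 1111111110
Gen 9 (rule 193): 0111111110
Gen 10 (rule 184): 0111111101
Gen 11 (rule 193): 0011111100
Gen 12 (rule 184): 0011111010
Gen 13 (rule 193): 1001111000
Gen 14 (rule 184): 0101110100
Gen 15 (rule 193): 0000110001

Answer: none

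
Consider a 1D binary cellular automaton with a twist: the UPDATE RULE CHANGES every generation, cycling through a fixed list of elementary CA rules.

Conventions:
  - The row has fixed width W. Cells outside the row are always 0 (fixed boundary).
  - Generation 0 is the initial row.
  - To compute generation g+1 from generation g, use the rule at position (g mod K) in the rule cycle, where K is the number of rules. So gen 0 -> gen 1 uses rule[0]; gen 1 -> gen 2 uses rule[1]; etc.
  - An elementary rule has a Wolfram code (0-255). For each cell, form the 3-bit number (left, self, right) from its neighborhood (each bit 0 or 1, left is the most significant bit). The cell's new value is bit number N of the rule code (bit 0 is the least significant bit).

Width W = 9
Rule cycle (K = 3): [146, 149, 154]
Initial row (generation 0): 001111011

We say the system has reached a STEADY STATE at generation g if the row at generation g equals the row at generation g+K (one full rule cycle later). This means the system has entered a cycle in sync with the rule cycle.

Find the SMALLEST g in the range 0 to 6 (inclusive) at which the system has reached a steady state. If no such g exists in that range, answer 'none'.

Answer: 6

Derivation:
Gen 0: 001111011
Gen 1 (rule 146): 010110000
Gen 2 (rule 149): 010001111
Gen 3 (rule 154): 101011110
Gen 4 (rule 146): 000001101
Gen 5 (rule 149): 111100001
Gen 6 (rule 154): 111010010
Gen 7 (rule 146): 010001101
Gen 8 (rule 149): 011100001
Gen 9 (rule 154): 111010010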